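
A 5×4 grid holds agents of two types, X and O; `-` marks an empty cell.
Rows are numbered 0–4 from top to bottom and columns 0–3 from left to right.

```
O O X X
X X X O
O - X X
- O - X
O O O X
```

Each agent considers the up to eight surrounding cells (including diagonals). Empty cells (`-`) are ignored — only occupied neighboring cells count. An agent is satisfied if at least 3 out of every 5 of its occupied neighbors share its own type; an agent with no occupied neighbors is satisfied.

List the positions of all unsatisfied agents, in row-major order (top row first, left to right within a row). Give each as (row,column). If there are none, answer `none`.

(0,0), (0,1), (1,0), (1,1), (1,3), (2,0), (4,2), (4,3)

Row 0: (0,0)O 1/3 unhappy · (0,1)O 1/5 unhappy · (0,2)X 3/5 ok · (0,3)X 2/3 ok
Row 1: (1,0)X 1/4 unhappy · (1,1)X 4/7 unhappy · (1,2)X 5/7 ok · (1,3)O 0/5 unhappy
Row 2: (2,0)O 1/3 unhappy · (2,2)X 4/6 ok · (2,3)X 3/4 ok
Row 3: (3,1)O 4/5 ok · (3,3)X 3/4 ok
Row 4: (4,0)O 2/2 ok · (4,1)O 3/3 ok · (4,2)O 2/4 unhappy · (4,3)X 1/2 unhappy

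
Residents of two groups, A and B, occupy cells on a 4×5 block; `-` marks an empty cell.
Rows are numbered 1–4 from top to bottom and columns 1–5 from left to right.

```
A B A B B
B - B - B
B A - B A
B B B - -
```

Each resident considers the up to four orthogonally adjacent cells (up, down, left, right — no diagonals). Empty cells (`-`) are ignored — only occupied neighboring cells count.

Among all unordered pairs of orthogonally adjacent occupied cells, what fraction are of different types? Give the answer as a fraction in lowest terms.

3/5

Scan each occupied cell's neighbors to the right and below so each pair is counted once.
From row 1: 5 unlike of 7 pairs (running 5/7).
From row 2: 1 unlike of 2 pairs (running 6/9).
From row 3: 3 unlike of 4 pairs (running 9/13).
From row 4: 0 unlike of 2 pairs (running 9/15).
Total adjacent occupied pairs: 15; unlike-type pairs: 9.
9/15 reduces to 3/5.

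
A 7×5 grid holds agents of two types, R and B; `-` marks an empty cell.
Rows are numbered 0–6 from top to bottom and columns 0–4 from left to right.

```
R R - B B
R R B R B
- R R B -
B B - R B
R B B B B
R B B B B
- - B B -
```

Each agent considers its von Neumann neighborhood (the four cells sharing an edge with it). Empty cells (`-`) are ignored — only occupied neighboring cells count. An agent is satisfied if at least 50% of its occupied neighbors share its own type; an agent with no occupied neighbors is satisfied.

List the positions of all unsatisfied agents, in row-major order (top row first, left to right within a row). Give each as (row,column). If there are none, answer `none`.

(0,0)R 2/2 satisfied
(0,1)R 2/2 satisfied
(0,3)B 1/2 satisfied
(0,4)B 2/2 satisfied
(1,0)R 2/2 satisfied
(1,1)R 3/4 satisfied
(1,2)B 0/3 not
(1,3)R 0/4 not
(1,4)B 1/2 satisfied
(2,1)R 2/3 satisfied
(2,2)R 1/3 not
(2,3)B 0/3 not
(3,0)B 1/2 satisfied
(3,1)B 2/3 satisfied
(3,3)R 0/3 not
(3,4)B 1/2 satisfied
(4,0)R 1/3 not
(4,1)B 3/4 satisfied
(4,2)B 3/3 satisfied
(4,3)B 3/4 satisfied
(4,4)B 3/3 satisfied
(5,0)R 1/2 satisfied
(5,1)B 2/3 satisfied
(5,2)B 4/4 satisfied
(5,3)B 4/4 satisfied
(5,4)B 2/2 satisfied
(6,2)B 2/2 satisfied
(6,3)B 2/2 satisfied

(1,2), (1,3), (2,2), (2,3), (3,3), (4,0)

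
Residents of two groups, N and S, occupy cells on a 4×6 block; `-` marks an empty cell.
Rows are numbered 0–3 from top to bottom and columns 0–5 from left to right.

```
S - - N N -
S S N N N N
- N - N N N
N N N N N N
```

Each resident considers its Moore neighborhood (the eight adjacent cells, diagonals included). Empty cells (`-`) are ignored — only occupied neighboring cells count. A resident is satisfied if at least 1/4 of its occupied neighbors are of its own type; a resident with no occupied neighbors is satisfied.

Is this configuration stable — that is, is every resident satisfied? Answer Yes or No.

(0,0)S 2/2 ok
(0,3)N 4/4 ok
(0,4)N 4/4 ok
(1,0)S 2/3 ok
(1,1)S 2/4 ok
(1,2)N 4/5 ok
(1,3)N 6/6 ok
(1,4)N 7/7 ok
(1,5)N 4/4 ok
(2,1)N 4/6 ok
(2,3)N 7/7 ok
(2,4)N 8/8 ok
(2,5)N 5/5 ok
(3,0)N 2/2 ok
(3,1)N 3/3 ok
(3,2)N 4/4 ok
(3,3)N 4/4 ok
(3,4)N 5/5 ok
(3,5)N 3/3 ok
All meet the threshold, so the configuration is stable.

Yes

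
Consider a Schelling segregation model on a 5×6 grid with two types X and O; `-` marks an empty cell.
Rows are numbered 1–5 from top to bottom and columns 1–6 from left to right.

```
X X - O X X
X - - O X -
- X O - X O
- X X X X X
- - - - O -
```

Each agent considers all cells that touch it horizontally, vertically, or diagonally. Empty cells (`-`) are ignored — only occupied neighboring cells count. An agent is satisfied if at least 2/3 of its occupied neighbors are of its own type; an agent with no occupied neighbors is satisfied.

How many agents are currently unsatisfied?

Row 1: (1,1)X 2/2 ok · (1,2)X 2/2 ok · (1,4)O 1/3 unhappy · (1,5)X 2/4 unhappy · (1,6)X 2/2 ok
Row 2: (2,1)X 3/3 ok · (2,4)O 2/5 unhappy · (2,5)X 3/6 unhappy
Row 3: (3,2)X 3/4 ok · (3,3)O 1/5 unhappy · (3,5)X 4/6 ok · (3,6)O 0/4 unhappy
Row 4: (4,2)X 2/3 ok · (4,3)X 3/4 ok · (4,4)X 3/5 unhappy · (4,5)X 3/5 unhappy · (4,6)X 2/4 unhappy
Row 5: (5,5)O 0/3 unhappy
Unsatisfied: (1,4), (1,5), (2,4), (2,5), (3,3), (3,6), (4,4), (4,5), (4,6), (5,5) — 10 in total.

10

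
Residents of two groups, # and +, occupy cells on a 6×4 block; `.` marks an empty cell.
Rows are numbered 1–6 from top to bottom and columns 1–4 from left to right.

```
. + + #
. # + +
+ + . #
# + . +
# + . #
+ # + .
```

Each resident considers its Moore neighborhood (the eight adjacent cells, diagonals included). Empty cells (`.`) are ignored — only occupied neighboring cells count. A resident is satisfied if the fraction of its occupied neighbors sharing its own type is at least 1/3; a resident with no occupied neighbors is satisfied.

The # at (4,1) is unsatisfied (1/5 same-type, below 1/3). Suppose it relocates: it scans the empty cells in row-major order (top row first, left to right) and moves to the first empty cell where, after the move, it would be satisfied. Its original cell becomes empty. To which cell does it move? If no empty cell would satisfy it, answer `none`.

(1,1)

Vacating (4,1). Empty cells in order:
  (1,1): 1/2 same-type → satisfied — stop here.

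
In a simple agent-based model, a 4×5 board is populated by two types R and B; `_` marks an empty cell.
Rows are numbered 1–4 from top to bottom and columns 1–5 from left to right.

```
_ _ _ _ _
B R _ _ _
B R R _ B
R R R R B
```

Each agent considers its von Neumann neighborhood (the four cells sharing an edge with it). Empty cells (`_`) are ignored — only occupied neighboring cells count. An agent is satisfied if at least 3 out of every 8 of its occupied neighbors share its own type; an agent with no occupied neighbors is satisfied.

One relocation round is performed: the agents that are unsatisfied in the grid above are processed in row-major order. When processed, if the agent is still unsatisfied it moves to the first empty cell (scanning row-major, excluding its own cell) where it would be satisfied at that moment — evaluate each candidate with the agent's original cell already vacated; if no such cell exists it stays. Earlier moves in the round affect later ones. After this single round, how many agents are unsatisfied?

Initially unsatisfied (in order): (3,1).
  (3,1) → (1,1).
Resulting grid:
B _ _ _ _
B R _ _ _
_ R R _ B
R R R R B
All satisfied now.

0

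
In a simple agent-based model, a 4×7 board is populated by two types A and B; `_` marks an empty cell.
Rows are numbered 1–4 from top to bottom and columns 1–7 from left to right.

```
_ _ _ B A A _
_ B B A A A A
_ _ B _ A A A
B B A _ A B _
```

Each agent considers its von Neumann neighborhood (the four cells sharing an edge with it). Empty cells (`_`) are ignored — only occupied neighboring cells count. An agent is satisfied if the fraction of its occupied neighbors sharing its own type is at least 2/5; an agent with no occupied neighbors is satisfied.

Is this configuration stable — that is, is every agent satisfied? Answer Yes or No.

No

Row 1: (1,4)B 0/2 not · (1,5)A 2/3 satisfied · (1,6)A 2/2 satisfied
Row 2: (2,2)B 1/1 satisfied · (2,3)B 2/3 satisfied · (2,4)A 1/3 not · (2,5)A 4/4 satisfied · (2,6)A 4/4 satisfied · (2,7)A 2/2 satisfied
Row 3: (3,3)B 1/2 satisfied · (3,5)A 3/3 satisfied · (3,6)A 3/4 satisfied · (3,7)A 2/2 satisfied
Row 4: (4,1)B 1/1 satisfied · (4,2)B 1/2 satisfied · (4,3)A 0/2 not · (4,5)A 1/2 satisfied · (4,6)B 0/2 not
For instance (1,4) has only 0/2 same-type neighbors, below 2/5.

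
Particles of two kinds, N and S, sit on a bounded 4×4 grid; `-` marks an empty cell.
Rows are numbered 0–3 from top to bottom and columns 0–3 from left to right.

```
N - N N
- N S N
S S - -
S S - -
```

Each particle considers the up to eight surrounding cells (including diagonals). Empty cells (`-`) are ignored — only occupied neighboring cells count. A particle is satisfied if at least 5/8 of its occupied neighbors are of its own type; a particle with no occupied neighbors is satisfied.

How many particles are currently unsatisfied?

2

Row 0: (0,0)N 1/1 ok · (0,2)N 3/4 ok · (0,3)N 2/3 ok
Row 1: (1,1)N 2/5 unhappy · (1,2)S 1/5 unhappy · (1,3)N 2/3 ok
Row 2: (2,0)S 3/4 ok · (2,1)S 4/5 ok
Row 3: (3,0)S 3/3 ok · (3,1)S 3/3 ok
Unsatisfied: (1,1), (1,2) — 2 in total.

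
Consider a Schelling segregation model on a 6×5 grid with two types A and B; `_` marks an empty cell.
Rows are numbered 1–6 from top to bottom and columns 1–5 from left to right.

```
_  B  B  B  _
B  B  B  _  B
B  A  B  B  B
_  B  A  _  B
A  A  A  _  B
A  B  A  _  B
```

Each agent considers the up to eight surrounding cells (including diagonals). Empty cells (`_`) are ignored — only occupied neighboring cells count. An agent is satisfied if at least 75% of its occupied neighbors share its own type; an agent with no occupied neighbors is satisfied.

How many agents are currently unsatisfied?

10

(1,2)B 4/4 satisfied
(1,3)B 4/4 satisfied
(1,4)B 3/3 satisfied
(2,1)B 3/4 satisfied
(2,2)B 6/7 satisfied
(2,3)B 6/7 satisfied
(2,5)B 3/3 satisfied
(3,1)B 3/4 satisfied
(3,2)A 1/7 not
(3,3)B 4/6 not
(3,4)B 5/6 satisfied
(3,5)B 3/3 satisfied
(4,2)B 2/7 not
(4,3)A 3/6 not
(4,5)B 3/3 satisfied
(5,1)A 2/4 not
(5,2)A 5/7 not
(5,3)A 3/5 not
(5,5)B 2/2 satisfied
(6,1)A 2/3 not
(6,2)B 0/5 not
(6,3)A 2/3 not
(6,5)B 1/1 satisfied
Unsatisfied: (3,2), (3,3), (4,2), (4,3), (5,1), (5,2), (5,3), (6,1), (6,2), (6,3) — 10 in total.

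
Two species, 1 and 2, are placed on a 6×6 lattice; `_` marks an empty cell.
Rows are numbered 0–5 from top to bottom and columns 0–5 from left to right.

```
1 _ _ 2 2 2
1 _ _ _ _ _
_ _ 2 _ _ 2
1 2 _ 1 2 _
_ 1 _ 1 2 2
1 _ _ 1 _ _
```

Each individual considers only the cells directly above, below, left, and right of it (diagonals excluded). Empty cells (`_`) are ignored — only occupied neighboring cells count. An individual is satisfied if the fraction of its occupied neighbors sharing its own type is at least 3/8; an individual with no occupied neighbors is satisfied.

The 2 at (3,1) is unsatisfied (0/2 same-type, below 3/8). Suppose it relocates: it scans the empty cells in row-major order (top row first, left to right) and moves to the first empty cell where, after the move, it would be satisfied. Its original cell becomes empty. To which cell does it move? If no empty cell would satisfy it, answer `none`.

(0,2)

Vacating (3,1). Empty cells in order:
  (0,1): 0/1 same-type → still unsatisfied.
  (0,2): 1/1 same-type → satisfied — stop here.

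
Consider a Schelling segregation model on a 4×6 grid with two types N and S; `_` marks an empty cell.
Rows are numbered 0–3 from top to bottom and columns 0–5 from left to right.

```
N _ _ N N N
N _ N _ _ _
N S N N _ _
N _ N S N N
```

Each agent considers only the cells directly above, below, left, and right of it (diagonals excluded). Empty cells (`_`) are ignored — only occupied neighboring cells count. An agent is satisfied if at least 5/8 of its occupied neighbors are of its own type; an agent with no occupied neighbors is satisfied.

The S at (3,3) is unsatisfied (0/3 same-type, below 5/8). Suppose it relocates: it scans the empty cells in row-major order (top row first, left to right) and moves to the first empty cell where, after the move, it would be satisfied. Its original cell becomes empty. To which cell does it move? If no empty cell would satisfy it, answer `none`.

Vacating (3,3). Empty cells in order:
  (0,1): 0/1 same-type → still unsatisfied.
  (0,2): 0/2 same-type → still unsatisfied.
  (1,1): 1/3 same-type → still unsatisfied.
  (1,3): 0/3 same-type → still unsatisfied.
  (1,4): 0/1 same-type → still unsatisfied.
  (1,5): 0/1 same-type → still unsatisfied.
  (2,4): 0/2 same-type → still unsatisfied.
  (2,5): 0/1 same-type → still unsatisfied.
  (3,1): 1/3 same-type → still unsatisfied.

none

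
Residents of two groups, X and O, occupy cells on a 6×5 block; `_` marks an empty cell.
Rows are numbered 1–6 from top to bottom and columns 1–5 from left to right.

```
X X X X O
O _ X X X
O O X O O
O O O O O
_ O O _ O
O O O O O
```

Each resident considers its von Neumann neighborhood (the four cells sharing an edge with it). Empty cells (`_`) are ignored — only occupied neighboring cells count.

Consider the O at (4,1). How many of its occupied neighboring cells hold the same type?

Occupied neighbors of (4,1): (3,1)=O, (4,2)=O.
Same type (O): 2 of 2.

2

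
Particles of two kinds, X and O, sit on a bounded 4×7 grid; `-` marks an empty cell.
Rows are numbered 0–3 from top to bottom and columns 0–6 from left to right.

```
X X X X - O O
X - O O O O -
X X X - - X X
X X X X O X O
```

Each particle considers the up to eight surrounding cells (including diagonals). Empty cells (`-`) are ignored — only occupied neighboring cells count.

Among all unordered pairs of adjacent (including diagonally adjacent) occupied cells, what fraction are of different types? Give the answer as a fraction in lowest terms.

Scan each occupied cell's neighbors to the right and below (and the two forward diagonals) so each pair is counted once.
From row 0: 6 unlike of 15 pairs (running 6/15).
From row 1: 6 unlike of 11 pairs (running 12/26).
From row 2: 3 unlike of 16 pairs (running 15/42).
From row 3: 3 unlike of 6 pairs (running 18/48).
Total adjacent occupied pairs: 48; unlike-type pairs: 18.
18/48 reduces to 3/8.

3/8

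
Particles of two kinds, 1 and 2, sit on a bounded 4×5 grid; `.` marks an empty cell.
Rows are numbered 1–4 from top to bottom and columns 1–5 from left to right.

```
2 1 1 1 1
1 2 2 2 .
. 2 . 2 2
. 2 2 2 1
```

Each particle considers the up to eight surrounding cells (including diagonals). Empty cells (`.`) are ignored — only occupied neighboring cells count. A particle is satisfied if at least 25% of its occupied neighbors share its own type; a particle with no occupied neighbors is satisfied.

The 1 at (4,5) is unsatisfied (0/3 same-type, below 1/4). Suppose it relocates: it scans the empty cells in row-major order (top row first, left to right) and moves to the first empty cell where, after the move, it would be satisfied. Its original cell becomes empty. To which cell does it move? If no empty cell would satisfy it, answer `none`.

Vacating (4,5). Empty cells in order:
  (2,5): 2/5 same-type → satisfied — stop here.

(2,5)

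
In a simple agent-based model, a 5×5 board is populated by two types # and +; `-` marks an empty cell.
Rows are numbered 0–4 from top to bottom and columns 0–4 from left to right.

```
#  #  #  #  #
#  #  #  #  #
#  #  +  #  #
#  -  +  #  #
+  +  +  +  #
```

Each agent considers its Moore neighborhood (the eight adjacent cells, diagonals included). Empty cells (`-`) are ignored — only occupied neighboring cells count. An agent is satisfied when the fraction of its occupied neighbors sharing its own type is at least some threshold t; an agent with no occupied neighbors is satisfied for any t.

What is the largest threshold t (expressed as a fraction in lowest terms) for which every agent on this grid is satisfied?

1/7

Row 0: (0,0)# 3/3 · (0,1)# 5/5 · (0,2)# 5/5 · (0,3)# 5/5 · (0,4)# 3/3
Row 1: (1,0)# 5/5 · (1,1)# 7/8 · (1,2)# 7/8 · (1,3)# 7/8 · (1,4)# 5/5
Row 2: (2,0)# 4/4 · (2,1)# 5/7 · (2,2)+ 1/7 · (2,3)# 6/8 · (2,4)# 5/5
Row 3: (3,0)# 2/4 · (3,2)+ 4/7 · (3,3)# 4/8 · (3,4)# 4/5
Row 4: (4,0)+ 1/2 · (4,1)+ 3/4 · (4,2)+ 3/4 · (4,3)+ 2/5 · (4,4)# 2/3
The smallest same-type fraction is 1/7 at (2,2), which reduces to 1/7. Any threshold above that leaves this agent unsatisfied.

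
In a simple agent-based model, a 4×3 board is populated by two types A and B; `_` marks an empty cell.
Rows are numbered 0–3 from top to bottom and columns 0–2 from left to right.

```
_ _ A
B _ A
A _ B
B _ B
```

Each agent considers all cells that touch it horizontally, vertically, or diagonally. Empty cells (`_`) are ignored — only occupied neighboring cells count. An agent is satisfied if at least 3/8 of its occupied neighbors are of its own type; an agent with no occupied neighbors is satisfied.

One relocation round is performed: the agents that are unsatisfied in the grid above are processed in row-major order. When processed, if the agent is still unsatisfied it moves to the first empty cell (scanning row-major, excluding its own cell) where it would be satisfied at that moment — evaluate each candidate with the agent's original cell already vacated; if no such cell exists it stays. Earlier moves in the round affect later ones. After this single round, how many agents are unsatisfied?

Initially unsatisfied (in order): (1,0), (2,0), (3,0).
  (1,0) → (0,0).
  (2,0) → (0,1).
  (3,0): now satisfied by earlier moves; stays.
Resulting grid:
B A A
_ _ A
_ _ B
B _ B
Unsatisfied now: (0,0).

1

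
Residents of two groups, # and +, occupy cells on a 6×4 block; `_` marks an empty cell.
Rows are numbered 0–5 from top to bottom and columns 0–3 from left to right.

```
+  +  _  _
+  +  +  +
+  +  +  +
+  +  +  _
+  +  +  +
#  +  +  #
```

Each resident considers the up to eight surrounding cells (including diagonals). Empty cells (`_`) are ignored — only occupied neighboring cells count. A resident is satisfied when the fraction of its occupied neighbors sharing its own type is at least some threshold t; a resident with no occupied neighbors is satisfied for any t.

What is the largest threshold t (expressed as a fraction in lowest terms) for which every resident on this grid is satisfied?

Row 0: (0,0)+ 3/3 · (0,1)+ 4/4
Row 1: (1,0)+ 5/5 · (1,1)+ 7/7 · (1,2)+ 6/6 · (1,3)+ 3/3
Row 2: (2,0)+ 5/5 · (2,1)+ 8/8 · (2,2)+ 7/7 · (2,3)+ 4/4
Row 3: (3,0)+ 5/5 · (3,1)+ 8/8 · (3,2)+ 7/7
Row 4: (4,0)+ 4/5 · (4,1)+ 7/8 · (4,2)+ 6/7 · (4,3)+ 3/4
Row 5: (5,0)# 0/3 · (5,1)+ 4/5 · (5,2)+ 4/5 · (5,3)# 0/3
The smallest same-type fraction is 0/3 at (5,0), which reduces to 0/1. Any threshold above that leaves this resident unsatisfied.

0/1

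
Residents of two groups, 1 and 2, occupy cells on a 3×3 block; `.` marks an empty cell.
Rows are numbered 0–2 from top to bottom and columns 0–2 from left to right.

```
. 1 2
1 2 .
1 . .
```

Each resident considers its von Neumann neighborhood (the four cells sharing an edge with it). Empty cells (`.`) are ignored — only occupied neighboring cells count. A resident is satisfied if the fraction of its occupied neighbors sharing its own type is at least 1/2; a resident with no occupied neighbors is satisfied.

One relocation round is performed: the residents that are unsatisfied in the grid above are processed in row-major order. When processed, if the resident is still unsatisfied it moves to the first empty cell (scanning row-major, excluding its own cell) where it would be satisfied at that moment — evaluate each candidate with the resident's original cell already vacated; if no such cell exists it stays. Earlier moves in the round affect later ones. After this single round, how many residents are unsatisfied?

0

Initially unsatisfied (in order): (0,1), (0,2), (1,1).
  (0,1) → (0,0).
  (0,2): now satisfied by earlier moves; stays.
  (1,1) → (0,1).
Resulting grid:
1 2 2
1 . .
1 . .
All satisfied now.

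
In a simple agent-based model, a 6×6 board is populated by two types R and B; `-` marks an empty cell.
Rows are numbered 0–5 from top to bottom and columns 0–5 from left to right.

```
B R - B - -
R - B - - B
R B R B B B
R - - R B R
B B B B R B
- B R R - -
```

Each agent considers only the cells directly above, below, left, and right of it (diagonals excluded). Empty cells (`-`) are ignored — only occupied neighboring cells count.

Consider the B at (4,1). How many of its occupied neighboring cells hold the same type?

3

Occupied neighbors of (4,1): (5,1)=B, (4,0)=B, (4,2)=B.
Same type (B): 3 of 3.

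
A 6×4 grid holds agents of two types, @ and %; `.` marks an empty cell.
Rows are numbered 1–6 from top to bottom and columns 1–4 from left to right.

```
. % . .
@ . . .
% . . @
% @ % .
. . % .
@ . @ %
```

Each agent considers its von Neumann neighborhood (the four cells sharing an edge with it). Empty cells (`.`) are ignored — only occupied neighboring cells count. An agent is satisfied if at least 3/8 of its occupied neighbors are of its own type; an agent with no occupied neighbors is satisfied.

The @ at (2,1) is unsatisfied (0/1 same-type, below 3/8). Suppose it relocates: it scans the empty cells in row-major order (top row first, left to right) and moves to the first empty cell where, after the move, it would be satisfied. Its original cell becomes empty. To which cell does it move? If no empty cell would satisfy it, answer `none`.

(1,4)

Vacating (2,1). Empty cells in order:
  (1,1): 0/1 same-type → still unsatisfied.
  (1,3): 0/1 same-type → still unsatisfied.
  (1,4): 0/0 same-type → satisfied — stop here.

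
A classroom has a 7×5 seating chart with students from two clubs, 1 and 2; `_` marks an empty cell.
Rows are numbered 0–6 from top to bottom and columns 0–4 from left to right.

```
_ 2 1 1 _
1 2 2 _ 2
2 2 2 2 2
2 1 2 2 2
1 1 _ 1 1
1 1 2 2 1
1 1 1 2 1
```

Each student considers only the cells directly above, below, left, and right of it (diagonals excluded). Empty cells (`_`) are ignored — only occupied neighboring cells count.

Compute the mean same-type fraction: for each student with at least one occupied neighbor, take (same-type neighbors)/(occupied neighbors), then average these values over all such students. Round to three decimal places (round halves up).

0.659

(0,1)2 1/2
(0,2)1 1/3
(0,3)1 1/1
(1,0)1 0/2
(1,1)2 3/4
(1,2)2 2/3
(1,4)2 1/1
(2,0)2 2/3
(2,1)2 3/4
(2,2)2 4/4
(2,3)2 3/3
(2,4)2 3/3
(3,0)2 1/3
(3,1)1 1/4
(3,2)2 2/3
(3,3)2 3/4
(3,4)2 2/3
(4,0)1 2/3
(4,1)1 3/3
(4,3)1 1/3
(4,4)1 2/3
(5,0)1 3/3
(5,1)1 3/4
(5,2)2 1/3
(5,3)2 2/4
(5,4)1 2/3
(6,0)1 2/2
(6,1)1 3/3
(6,2)1 1/3
(6,3)2 1/3
(6,4)1 1/2
Sum over 31 students: 1/2 + 1/3 + 1/1 + 0/2 + 3/4 + 2/3 + 1/1 + 2/3 + 3/4 + 4/4 + 3/3 + 3/3 + 1/3 + 1/4 + 2/3 + 3/4 + 2/3 + 2/3 + 3/3 + 1/3 + 2/3 + 3/3 + 3/4 + 1/3 + 2/4 + 2/3 + 2/2 + 3/3 + 1/3 + 1/3 + 1/2 = 245/12; mean = 245/12 ÷ 31 = 245/372 = 0.658602… → 0.659.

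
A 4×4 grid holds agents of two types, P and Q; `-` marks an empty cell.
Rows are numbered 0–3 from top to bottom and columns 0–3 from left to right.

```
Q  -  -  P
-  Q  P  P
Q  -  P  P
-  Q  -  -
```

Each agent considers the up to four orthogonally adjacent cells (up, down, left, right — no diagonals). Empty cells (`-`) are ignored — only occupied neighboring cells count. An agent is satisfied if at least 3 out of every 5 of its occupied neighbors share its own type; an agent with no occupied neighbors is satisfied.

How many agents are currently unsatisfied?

Row 0: (0,0)Q 0/0 ✓ · (0,3)P 1/1 ✓
Row 1: (1,1)Q 0/1 ✗ · (1,2)P 2/3 ✓ · (1,3)P 3/3 ✓
Row 2: (2,0)Q 0/0 ✓ · (2,2)P 2/2 ✓ · (2,3)P 2/2 ✓
Row 3: (3,1)Q 0/0 ✓
Unsatisfied: (1,1) — 1 in total.

1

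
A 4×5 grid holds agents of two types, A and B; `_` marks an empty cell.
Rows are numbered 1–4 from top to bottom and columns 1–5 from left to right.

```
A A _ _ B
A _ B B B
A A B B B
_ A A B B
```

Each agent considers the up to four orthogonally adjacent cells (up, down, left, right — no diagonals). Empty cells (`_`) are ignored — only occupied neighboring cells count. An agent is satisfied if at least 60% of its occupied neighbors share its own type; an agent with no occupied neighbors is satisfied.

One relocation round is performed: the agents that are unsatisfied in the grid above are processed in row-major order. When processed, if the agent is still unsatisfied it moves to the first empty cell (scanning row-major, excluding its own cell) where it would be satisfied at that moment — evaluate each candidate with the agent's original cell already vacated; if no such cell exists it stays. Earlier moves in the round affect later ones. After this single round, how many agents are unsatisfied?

Initially unsatisfied (in order): (3,3), (4,3).
  (3,3) → (1,4).
  (4,3) → (2,2).
Resulting grid:
A A _ B B
A A B B B
A A _ B B
_ A _ B B
Unsatisfied now: (2,3).

1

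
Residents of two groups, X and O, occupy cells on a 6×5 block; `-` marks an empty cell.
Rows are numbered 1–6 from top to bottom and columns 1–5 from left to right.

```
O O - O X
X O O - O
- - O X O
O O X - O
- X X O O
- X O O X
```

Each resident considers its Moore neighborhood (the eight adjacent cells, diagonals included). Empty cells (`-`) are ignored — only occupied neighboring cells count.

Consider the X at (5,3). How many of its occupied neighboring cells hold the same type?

3

Occupied neighbors of (5,3): (4,2)=O, (4,3)=X, (5,2)=X, (5,4)=O, (6,2)=X, (6,3)=O, (6,4)=O.
Same type (X): 3 of 7.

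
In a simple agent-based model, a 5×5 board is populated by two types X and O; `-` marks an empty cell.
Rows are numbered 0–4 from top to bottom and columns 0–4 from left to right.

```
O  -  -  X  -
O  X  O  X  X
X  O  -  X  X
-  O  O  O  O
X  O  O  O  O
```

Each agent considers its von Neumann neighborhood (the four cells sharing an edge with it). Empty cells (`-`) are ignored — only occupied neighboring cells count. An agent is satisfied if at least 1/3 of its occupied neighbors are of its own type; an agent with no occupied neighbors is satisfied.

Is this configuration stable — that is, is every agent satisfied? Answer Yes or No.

No

Row 0: (0,0)O 1/1 ✓ · (0,3)X 1/1 ✓
Row 1: (1,0)O 1/3 ✓ · (1,1)X 0/3 ✗ · (1,2)O 0/2 ✗ · (1,3)X 3/4 ✓ · (1,4)X 2/2 ✓
Row 2: (2,0)X 0/2 ✗ · (2,1)O 1/3 ✓ · (2,3)X 2/3 ✓ · (2,4)X 2/3 ✓
Row 3: (3,1)O 3/3 ✓ · (3,2)O 3/3 ✓ · (3,3)O 3/4 ✓ · (3,4)O 2/3 ✓
Row 4: (4,0)X 0/1 ✗ · (4,1)O 2/3 ✓ · (4,2)O 3/3 ✓ · (4,3)O 3/3 ✓ · (4,4)O 2/2 ✓
For instance (1,1) has only 0/3 same-type neighbors, below 1/3.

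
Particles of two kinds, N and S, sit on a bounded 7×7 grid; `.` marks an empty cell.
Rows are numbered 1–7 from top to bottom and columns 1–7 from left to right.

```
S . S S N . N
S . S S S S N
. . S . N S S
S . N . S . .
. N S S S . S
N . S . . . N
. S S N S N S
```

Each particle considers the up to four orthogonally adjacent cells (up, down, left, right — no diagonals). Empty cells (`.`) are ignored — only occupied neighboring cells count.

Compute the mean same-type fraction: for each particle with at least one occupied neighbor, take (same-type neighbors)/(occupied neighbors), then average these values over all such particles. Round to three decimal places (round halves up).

0.517

Row 1: (1,1)S 1/1 · (1,3)S 2/2 · (1,4)S 2/3 · (1,5)N 0/2 · (1,7)N 1/1
Row 2: (2,1)S 1/1 · (2,3)S 3/3 · (2,4)S 3/3 · (2,5)S 2/4 · (2,6)S 2/3 · (2,7)N 1/3
Row 3: (3,3)S 1/2 · (3,5)N 0/3 · (3,6)S 2/3 · (3,7)S 1/2
Row 4: (4,1)S — no occupied neighbors · (4,3)N 0/2 · (4,5)S 1/2
Row 5: (5,2)N 0/1 · (5,3)S 2/4 · (5,4)S 2/2 · (5,5)S 2/2 · (5,7)S 0/1
Row 6: (6,1)N — no occupied neighbors · (6,3)S 2/2 · (6,7)N 0/2
Row 7: (7,2)S 1/1 · (7,3)S 2/3 · (7,4)N 0/2 · (7,5)S 0/2 · (7,6)N 0/2 · (7,7)S 0/2
Sum over 30 particles: 1/1 + 2/2 + 2/3 + 0/2 + 1/1 + 1/1 + 3/3 + 3/3 + 2/4 + 2/3 + 1/3 + 1/2 + 0/3 + 2/3 + 1/2 + 0/2 + 1/2 + 0/1 + 2/4 + 2/2 + 2/2 + 0/1 + 2/2 + 0/2 + 1/1 + 2/3 + 0/2 + 0/2 + 0/2 + 0/2 = 31/2; mean = 31/2 ÷ 30 = 31/60 = 0.516666… → 0.517.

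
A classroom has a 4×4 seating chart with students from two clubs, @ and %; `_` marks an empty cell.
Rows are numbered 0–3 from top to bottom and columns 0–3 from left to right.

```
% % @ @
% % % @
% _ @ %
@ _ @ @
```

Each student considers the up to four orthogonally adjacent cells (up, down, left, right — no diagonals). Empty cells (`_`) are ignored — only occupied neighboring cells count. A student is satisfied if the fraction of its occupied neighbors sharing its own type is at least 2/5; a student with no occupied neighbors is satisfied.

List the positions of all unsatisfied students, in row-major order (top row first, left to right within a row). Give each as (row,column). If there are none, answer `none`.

(0,2), (1,2), (1,3), (2,2), (2,3), (3,0)

(0,0)% 2/2 ✓
(0,1)% 2/3 ✓
(0,2)@ 1/3 ✗
(0,3)@ 2/2 ✓
(1,0)% 3/3 ✓
(1,1)% 3/3 ✓
(1,2)% 1/4 ✗
(1,3)@ 1/3 ✗
(2,0)% 1/2 ✓
(2,2)@ 1/3 ✗
(2,3)% 0/3 ✗
(3,0)@ 0/1 ✗
(3,2)@ 2/2 ✓
(3,3)@ 1/2 ✓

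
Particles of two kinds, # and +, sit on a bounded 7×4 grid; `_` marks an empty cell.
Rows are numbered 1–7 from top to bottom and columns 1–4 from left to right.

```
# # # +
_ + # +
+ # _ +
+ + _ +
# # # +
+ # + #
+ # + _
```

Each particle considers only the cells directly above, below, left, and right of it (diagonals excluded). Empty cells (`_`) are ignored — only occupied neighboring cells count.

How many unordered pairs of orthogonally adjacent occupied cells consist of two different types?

18

Scan each occupied cell's neighbors to the right and below so each pair is counted once.
From row 1: 2 unlike of 6 pairs (running 2/6).
From row 2: 3 unlike of 4 pairs (running 5/10).
From row 3: 2 unlike of 4 pairs (running 7/14).
From row 4: 2 unlike of 4 pairs (running 9/18).
From row 5: 4 unlike of 7 pairs (running 13/25).
From row 6: 3 unlike of 6 pairs (running 16/31).
From row 7: 2 unlike of 2 pairs (running 18/33).
Total adjacent occupied pairs: 33; unlike-type pairs: 18.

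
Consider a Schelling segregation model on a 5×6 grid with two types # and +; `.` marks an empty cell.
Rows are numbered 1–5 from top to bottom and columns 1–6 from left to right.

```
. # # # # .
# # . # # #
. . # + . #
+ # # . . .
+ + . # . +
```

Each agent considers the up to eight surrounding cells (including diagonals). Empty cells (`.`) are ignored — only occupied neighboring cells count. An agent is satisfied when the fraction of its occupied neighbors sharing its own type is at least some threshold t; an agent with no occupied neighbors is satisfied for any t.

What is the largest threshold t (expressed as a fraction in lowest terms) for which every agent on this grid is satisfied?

(1,2)# 3/3
(1,3)# 4/4
(1,4)# 4/4
(1,5)# 4/4
(2,1)# 2/2
(2,2)# 4/4
(2,4)# 5/6
(2,5)# 5/6
(2,6)# 3/3
(3,3)# 4/5
(3,4)+ 0/4
(3,6)# 2/2
(4,1)+ 2/3
(4,2)# 2/5
(4,3)# 3/5
(5,1)+ 2/3
(5,2)+ 2/4
(5,4)# 1/1
(5,6)+ — no occupied neighbors
The smallest same-type fraction is 0/4 at (3,4), which reduces to 0/1. Any threshold above that leaves this agent unsatisfied.

0/1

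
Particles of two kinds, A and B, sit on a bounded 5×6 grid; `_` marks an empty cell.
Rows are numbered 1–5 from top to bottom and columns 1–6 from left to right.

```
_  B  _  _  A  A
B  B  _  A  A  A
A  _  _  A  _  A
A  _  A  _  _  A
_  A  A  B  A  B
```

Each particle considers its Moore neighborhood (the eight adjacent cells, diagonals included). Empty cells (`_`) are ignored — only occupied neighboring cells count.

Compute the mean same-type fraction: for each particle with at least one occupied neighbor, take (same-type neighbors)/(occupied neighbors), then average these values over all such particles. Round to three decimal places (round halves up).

0.741

(1,2)B 2/2
(1,5)A 4/4
(1,6)A 3/3
(2,1)B 2/3
(2,2)B 2/3
(2,4)A 3/3
(2,5)A 6/6
(2,6)A 4/4
(3,1)A 1/3
(3,4)A 3/3
(3,6)A 3/3
(4,1)A 2/2
(4,3)A 3/4
(4,6)A 2/3
(5,2)A 3/3
(5,3)A 2/3
(5,4)B 0/3
(5,5)A 1/3
(5,6)B 0/2
Sum over 19 particles: 2/2 + 4/4 + 3/3 + 2/3 + 2/3 + 3/3 + 6/6 + 4/4 + 1/3 + 3/3 + 3/3 + 2/2 + 3/4 + 2/3 + 3/3 + 2/3 + 0/3 + 1/3 + 0/2 = 169/12; mean = 169/12 ÷ 19 = 169/228 = 0.741228… → 0.741.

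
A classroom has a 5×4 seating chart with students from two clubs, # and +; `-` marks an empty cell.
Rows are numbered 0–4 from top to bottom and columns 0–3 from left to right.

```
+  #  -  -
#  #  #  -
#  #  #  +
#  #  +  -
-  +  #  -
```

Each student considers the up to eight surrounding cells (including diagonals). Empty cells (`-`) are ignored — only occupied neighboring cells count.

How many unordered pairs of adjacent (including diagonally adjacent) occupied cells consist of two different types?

12

Scan each occupied cell's neighbors to the right and below (and the two forward diagonals) so each pair is counted once.
From row 0: 3 unlike of 6 pairs (running 3/6).
From row 1: 1 unlike of 10 pairs (running 4/16).
From row 2: 3 unlike of 11 pairs (running 7/27).
From row 3: 4 unlike of 7 pairs (running 11/34).
From row 4: 1 unlike of 1 pairs (running 12/35).
Total adjacent occupied pairs: 35; unlike-type pairs: 12.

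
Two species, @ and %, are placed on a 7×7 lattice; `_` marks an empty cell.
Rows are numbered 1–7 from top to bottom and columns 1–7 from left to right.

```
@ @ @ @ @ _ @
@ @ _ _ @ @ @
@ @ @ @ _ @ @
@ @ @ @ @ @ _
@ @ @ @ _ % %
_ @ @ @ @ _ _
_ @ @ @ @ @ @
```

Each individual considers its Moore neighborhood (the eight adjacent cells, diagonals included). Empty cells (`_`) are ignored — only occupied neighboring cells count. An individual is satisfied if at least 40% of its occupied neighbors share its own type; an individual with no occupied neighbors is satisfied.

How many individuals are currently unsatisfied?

Row 1: (1,1)@ 3/3 satisfied · (1,2)@ 4/4 satisfied · (1,3)@ 3/3 satisfied · (1,4)@ 3/3 satisfied · (1,5)@ 3/3 satisfied · (1,7)@ 2/2 satisfied
Row 2: (2,1)@ 5/5 satisfied · (2,2)@ 7/7 satisfied · (2,5)@ 5/5 satisfied · (2,6)@ 6/6 satisfied · (2,7)@ 4/4 satisfied
Row 3: (3,1)@ 5/5 satisfied · (3,2)@ 7/7 satisfied · (3,3)@ 6/6 satisfied · (3,4)@ 5/5 satisfied · (3,6)@ 6/6 satisfied · (3,7)@ 4/4 satisfied
Row 4: (4,1)@ 5/5 satisfied · (4,2)@ 8/8 satisfied · (4,3)@ 8/8 satisfied · (4,4)@ 6/6 satisfied · (4,5)@ 5/6 satisfied · (4,6)@ 3/5 satisfied
Row 5: (5,1)@ 4/4 satisfied · (5,2)@ 7/7 satisfied · (5,3)@ 8/8 satisfied · (5,4)@ 7/7 satisfied · (5,6)% 1/4 not · (5,7)% 1/2 satisfied
Row 6: (6,2)@ 6/6 satisfied · (6,3)@ 8/8 satisfied · (6,4)@ 7/7 satisfied · (6,5)@ 5/6 satisfied
Row 7: (7,2)@ 3/3 satisfied · (7,3)@ 5/5 satisfied · (7,4)@ 5/5 satisfied · (7,5)@ 4/4 satisfied · (7,6)@ 3/3 satisfied · (7,7)@ 1/1 satisfied
Unsatisfied: (5,6) — 1 in total.

1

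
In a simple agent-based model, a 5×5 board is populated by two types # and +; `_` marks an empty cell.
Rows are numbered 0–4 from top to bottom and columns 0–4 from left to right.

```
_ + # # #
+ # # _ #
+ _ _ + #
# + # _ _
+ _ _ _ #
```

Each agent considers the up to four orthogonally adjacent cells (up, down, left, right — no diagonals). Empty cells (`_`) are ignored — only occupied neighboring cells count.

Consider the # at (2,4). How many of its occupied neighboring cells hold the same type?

1

Occupied neighbors of (2,4): (1,4)=#, (2,3)=+.
Same type (#): 1 of 2.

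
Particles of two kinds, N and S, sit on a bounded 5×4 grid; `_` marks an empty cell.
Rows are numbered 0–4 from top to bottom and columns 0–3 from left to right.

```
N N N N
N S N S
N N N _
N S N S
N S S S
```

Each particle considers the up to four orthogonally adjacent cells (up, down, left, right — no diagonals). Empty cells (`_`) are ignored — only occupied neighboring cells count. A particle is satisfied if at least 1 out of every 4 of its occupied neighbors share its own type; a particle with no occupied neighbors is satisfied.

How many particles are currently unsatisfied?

(0,0)N 2/2 ✓
(0,1)N 2/3 ✓
(0,2)N 3/3 ✓
(0,3)N 1/2 ✓
(1,0)N 2/3 ✓
(1,1)S 0/4 ✗
(1,2)N 2/4 ✓
(1,3)S 0/2 ✗
(2,0)N 3/3 ✓
(2,1)N 2/4 ✓
(2,2)N 3/3 ✓
(3,0)N 2/3 ✓
(3,1)S 1/4 ✓
(3,2)N 1/4 ✓
(3,3)S 1/2 ✓
(4,0)N 1/2 ✓
(4,1)S 2/3 ✓
(4,2)S 2/3 ✓
(4,3)S 2/2 ✓
Unsatisfied: (1,1), (1,3) — 2 in total.

2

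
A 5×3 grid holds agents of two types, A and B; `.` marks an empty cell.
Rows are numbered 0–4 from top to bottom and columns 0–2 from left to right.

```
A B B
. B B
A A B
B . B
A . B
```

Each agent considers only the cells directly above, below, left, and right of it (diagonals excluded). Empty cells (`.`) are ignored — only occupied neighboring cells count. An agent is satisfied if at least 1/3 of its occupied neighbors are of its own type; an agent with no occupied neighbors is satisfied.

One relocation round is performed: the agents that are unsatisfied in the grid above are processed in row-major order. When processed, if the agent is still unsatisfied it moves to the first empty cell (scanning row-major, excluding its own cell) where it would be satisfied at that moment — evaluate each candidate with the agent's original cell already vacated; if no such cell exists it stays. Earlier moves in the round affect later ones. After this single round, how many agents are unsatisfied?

Initially unsatisfied (in order): (0,0), (3,0), (4,0).
  (0,0) → (1,0).
  (3,0) → (0,0).
  (4,0): now satisfied by earlier moves; stays.
Resulting grid:
B B B
A B B
A A B
. . B
A . B
All satisfied now.

0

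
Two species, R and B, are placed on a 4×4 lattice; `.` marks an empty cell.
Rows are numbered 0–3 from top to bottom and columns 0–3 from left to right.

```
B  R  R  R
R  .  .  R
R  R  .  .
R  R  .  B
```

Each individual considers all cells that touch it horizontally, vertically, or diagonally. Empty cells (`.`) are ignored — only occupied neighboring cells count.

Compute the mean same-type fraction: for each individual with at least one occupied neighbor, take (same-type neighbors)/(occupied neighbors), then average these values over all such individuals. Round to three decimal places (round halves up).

0.842

Row 0: (0,0)B 0/2 · (0,1)R 2/3 · (0,2)R 3/3 · (0,3)R 2/2
Row 1: (1,0)R 3/4 · (1,3)R 2/2
Row 2: (2,0)R 4/4 · (2,1)R 4/4
Row 3: (3,0)R 3/3 · (3,1)R 3/3 · (3,3)B — no occupied neighbors
Sum over 10 individuals: 0/2 + 2/3 + 3/3 + 2/2 + 3/4 + 2/2 + 4/4 + 4/4 + 3/3 + 3/3 = 101/12; mean = 101/12 ÷ 10 = 101/120 = 0.841666… → 0.842.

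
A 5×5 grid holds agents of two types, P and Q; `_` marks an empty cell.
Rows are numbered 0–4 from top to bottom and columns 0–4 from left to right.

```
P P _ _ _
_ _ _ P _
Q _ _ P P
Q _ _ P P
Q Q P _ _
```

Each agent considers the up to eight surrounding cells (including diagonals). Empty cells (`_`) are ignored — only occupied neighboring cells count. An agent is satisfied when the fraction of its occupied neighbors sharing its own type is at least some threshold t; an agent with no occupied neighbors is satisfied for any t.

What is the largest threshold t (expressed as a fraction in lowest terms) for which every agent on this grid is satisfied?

1/2

Row 0: (0,0)P 1/1 · (0,1)P 1/1
Row 1: (1,3)P 2/2
Row 2: (2,0)Q 1/1 · (2,3)P 4/4 · (2,4)P 4/4
Row 3: (3,0)Q 3/3 · (3,3)P 4/4 · (3,4)P 3/3
Row 4: (4,0)Q 2/2 · (4,1)Q 2/3 · (4,2)P 1/2
The smallest same-type fraction is 1/2 at (4,2), which reduces to 1/2. Any threshold above that leaves this agent unsatisfied.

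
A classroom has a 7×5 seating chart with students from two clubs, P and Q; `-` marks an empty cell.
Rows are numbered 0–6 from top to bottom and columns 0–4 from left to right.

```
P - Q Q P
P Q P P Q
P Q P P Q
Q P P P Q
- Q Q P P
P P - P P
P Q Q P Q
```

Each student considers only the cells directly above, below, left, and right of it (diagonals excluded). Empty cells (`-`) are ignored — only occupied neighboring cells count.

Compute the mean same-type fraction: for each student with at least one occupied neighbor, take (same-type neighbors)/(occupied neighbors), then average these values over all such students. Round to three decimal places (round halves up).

Row 0: (0,0)P 1/1 · (0,2)Q 1/2 · (0,3)Q 1/3 · (0,4)P 0/2
Row 1: (1,0)P 2/3 · (1,1)Q 1/3 · (1,2)P 2/4 · (1,3)P 2/4 · (1,4)Q 1/3
Row 2: (2,0)P 1/3 · (2,1)Q 1/4 · (2,2)P 3/4 · (2,3)P 3/4 · (2,4)Q 2/3
Row 3: (3,0)Q 0/2 · (3,1)P 1/4 · (3,2)P 3/4 · (3,3)P 3/4 · (3,4)Q 1/3
Row 4: (4,1)Q 1/3 · (4,2)Q 1/3 · (4,3)P 3/4 · (4,4)P 2/3
Row 5: (5,0)P 2/2 · (5,1)P 1/3 · (5,3)P 3/3 · (5,4)P 2/3
Row 6: (6,0)P 1/2 · (6,1)Q 1/3 · (6,2)Q 1/2 · (6,3)P 1/3 · (6,4)Q 0/2
Sum over 32 students: 1/1 + 1/2 + 1/3 + 0/2 + 2/3 + 1/3 + 2/4 + 2/4 + 1/3 + 1/3 + 1/4 + 3/4 + 3/4 + 2/3 + 0/2 + 1/4 + 3/4 + 3/4 + 1/3 + 1/3 + 1/3 + 3/4 + 2/3 + 2/2 + 1/3 + 3/3 + 2/3 + 1/2 + 1/3 + 1/2 + 1/3 + 0/2 = 63/4; mean = 63/4 ÷ 32 = 63/128 = 0.492187… → 0.492.

0.492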